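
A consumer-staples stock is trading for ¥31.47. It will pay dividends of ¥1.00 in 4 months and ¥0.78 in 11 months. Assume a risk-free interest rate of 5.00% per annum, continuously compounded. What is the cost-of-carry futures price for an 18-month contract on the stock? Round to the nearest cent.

¥32.06

PV(dividends) I = 1.00·e^(−0.0500·4/12) + 0.78·e^(−0.0500·11/12)
I = 0.9835 + 0.7451 = 1.7286
F = (S − I)·e^(rT) = (31.47 − 1.7286) · e^(0.0500·18/12)
= 29.7414 · e^0.075000 = 29.7414 × 1.077884 = ¥32.06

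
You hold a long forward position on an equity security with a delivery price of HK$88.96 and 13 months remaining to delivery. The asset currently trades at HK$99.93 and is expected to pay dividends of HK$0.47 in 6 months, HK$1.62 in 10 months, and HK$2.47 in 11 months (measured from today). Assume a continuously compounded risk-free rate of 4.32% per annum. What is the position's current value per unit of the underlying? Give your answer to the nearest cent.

PV(remaining dividends) I = 0.47·e^(−0.0432·6/12) + 1.62·e^(−0.0432·10/12) + 2.47·e^(−0.0432·11/12) = 4.3968
Current forward F = (S − I)·e^(rT) = (99.93 − 4.3968)·e^(0.0432·13/12) = 95.5332 × 1.047912 = 100.1104
Value (long) = (F − K)·e^(−rT) = (100.1104 − 88.96) × 0.954278 = 10.6406
Value = HK$10.64

HK$10.64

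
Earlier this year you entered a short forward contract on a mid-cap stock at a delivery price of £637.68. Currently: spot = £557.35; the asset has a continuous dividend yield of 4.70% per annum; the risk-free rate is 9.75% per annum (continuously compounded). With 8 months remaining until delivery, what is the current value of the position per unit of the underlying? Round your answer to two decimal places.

£57.39

Current fair forward for the remaining 8 months: F = S·e^((r − q)·T), (r − q) = 0.0975 − 0.0470 = 0.0505
F = 557.35 · e^(0.0505 × 8/12) = 557.35 × 1.034240 = 576.4337
Value of long forward = (F − K)·e^(−rT) = (576.4337 − 637.68) · e^(−0.0975·8/12)
= -61.2463 × 0.937067 = -57.39
Short position value = −(long value) = £57.39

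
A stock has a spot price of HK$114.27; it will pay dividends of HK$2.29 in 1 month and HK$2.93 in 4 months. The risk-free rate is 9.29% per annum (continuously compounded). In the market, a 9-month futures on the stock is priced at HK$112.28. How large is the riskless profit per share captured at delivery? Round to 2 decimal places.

HK$4.75 per share

PV(dividends) I = 2.29·e^(−0.0929·1/12) + 2.93·e^(−0.0929·4/12) = 5.1130
Fair futures F* = (S − I)·e^(rT) = (114.27 − 5.1130)·e^0.069675 = 109.1570 × 1.072160 = 117.0338
Market HK$112.28 < fair 117.0338: forward underpriced → reverse cash-and-carry (short the stock, invest proceeds at r, pay the dividends, go long the forward).
Profit at T = |F_mkt − F*| = |112.28 − 117.0338| = HK$4.75 per share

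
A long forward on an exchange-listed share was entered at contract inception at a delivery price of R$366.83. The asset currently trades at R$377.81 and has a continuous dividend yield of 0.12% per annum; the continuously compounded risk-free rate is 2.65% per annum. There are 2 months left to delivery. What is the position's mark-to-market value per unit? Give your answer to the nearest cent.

R$12.52

Current fair forward for the remaining 2 months: F = S·e^((r − q)·T), (r − q) = 0.0265 − 0.0012 = 0.0253
F = 377.81 · e^(0.0253 × 2/12) = 377.81 × 1.004226 = 379.4066
Value of long forward = (F − K)·e^(−rT) = (379.4066 − 366.83) · e^(−0.0265·2/12)
= 12.5766 × 0.995593 = 12.52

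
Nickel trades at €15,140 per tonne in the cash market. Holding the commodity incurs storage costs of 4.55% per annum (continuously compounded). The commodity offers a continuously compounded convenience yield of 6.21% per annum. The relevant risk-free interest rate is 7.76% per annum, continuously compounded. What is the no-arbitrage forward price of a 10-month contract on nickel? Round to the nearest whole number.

Net carry = r + u − y = 0.0776 + 0.0455 − 0.0621 = 0.0610
F = S·e^((r+u−y)T) = 15140 · e^(0.0610 × 10/12) = 15140 · e^0.050833
= 15140 × 1.052147 = €15,930 per tonne

€15,930 per tonne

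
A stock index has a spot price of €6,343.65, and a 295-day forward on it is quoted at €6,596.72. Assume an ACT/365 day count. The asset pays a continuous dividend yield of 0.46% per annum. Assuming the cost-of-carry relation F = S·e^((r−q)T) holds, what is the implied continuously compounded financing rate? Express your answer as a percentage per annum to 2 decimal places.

5.30%

From F = S·e^((r−q)T): (r − q) = ln(F/S)/T
ln(6596.72/6343.65) = ln(1.039893) = 0.039118
(r − q) = 0.039118 / (295/365) = 0.048400
r = ln(F/S)/T + q = 0.048400 + 0.0046 = 0.053000
r = 5.30%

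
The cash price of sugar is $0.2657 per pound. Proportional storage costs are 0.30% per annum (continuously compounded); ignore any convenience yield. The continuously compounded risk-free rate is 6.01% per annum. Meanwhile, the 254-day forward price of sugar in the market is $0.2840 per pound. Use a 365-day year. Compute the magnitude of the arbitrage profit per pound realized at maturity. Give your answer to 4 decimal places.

$0.0064 per pound

Fair forward: F* = S·e^(carry·T), with carry = (r + u) = 0.0601 + 0.0030 = 0.0631
F* = 0.2657 · e^(0.0631 × 254/365) = 0.2657 · e^0.043911 = 0.2657 × 1.044889 = $0.2776
Market $0.2840 > fair $0.2776: forward overpriced → cash-and-carry (buy spot, short the forward).
At maturity, profit = |F_mkt − F*| = |0.2840 − 0.2776| = $0.0064 per pound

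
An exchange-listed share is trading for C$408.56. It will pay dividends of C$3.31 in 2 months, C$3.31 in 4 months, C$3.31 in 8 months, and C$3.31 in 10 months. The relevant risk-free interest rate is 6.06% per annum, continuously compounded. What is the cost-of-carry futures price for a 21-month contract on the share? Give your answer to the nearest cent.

C$439.98

PV(dividends) I = 3.31·e^(−0.0606·2/12) + 3.31·e^(−0.0606·4/12) + 3.31·e^(−0.0606·8/12) + 3.31·e^(−0.0606·10/12)
I = 3.2767 + 3.2438 + 3.1789 + 3.1470 = 12.8464
F = (S − I)·e^(rT) = (408.56 − 12.8464) · e^(0.0606·21/12)
= 395.7136 · e^0.106050 = 395.7136 × 1.111877 = C$439.98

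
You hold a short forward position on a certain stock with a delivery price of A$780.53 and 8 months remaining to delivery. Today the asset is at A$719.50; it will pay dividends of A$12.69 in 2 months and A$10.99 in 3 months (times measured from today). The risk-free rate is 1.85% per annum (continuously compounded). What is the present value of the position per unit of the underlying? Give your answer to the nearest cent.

A$75.05

PV(remaining dividends) I = 12.69·e^(−0.0185·2/12) + 10.99·e^(−0.0185·3/12) = 23.5902
Current forward F = (S − I)·e^(rT) = (719.50 − 23.5902)·e^(0.0185·8/12) = 695.9098 × 1.012410 = 704.5460
Value (long) = (F − K)·e^(−rT) = (704.5460 − 780.53) × 0.987742 = -75.0526
Short position value = −(long value) = A$75.05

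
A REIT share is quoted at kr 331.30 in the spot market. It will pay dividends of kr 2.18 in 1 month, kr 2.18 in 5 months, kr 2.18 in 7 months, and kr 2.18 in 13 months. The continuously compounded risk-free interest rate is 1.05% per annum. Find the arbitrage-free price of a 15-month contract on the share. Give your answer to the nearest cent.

kr 326.89

PV(dividends) I = 2.18·e^(−0.0105·1/12) + 2.18·e^(−0.0105·5/12) + 2.18·e^(−0.0105·7/12) + 2.18·e^(−0.0105·13/12)
I = 2.1781 + 2.1705 + 2.1667 + 2.1553 = 8.6706
F = (S − I)·e^(rT) = (331.30 − 8.6706) · e^(0.0105·15/12)
= 322.6294 · e^0.013125 = 322.6294 × 1.013212 = kr 326.89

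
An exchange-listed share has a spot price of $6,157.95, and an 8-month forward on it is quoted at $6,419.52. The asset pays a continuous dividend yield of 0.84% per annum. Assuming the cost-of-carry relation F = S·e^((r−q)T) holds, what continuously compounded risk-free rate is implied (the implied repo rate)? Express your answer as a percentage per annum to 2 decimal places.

7.08%

From F = S·e^((r−q)T): (r − q) = ln(F/S)/T
ln(6419.52/6157.95) = ln(1.042477) = 0.041600
(r − q) = 0.041600 / (8/12) = 0.062400
r = ln(F/S)/T + q = 0.062400 + 0.0084 = 0.070800
r = 7.08%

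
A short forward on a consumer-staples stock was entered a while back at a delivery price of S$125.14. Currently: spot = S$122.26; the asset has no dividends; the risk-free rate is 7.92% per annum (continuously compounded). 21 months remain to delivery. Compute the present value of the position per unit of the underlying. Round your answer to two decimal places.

Current fair forward for the remaining 21 months: F = S·e^(r·T), r = 0.0792
F = 122.26 · e^(0.0792 × 21/12) = 122.26 × 1.148665 = 140.4358
Value of long forward = (F − K)·e^(−rT) = (140.4358 − 125.14) · e^(−0.0792·21/12)
= 15.2958 × 0.870576 = 13.32
Short position value = −(long value) = -S$13.32

-S$13.32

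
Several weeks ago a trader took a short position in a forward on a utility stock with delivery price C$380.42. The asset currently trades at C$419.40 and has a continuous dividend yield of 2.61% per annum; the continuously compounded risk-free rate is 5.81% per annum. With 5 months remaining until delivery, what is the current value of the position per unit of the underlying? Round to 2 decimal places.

Current fair forward for the remaining 5 months: F = S·e^((r − q)·T), (r − q) = 0.0581 − 0.0261 = 0.0320
F = 419.40 · e^(0.0320 × 5/12) = 419.40 × 1.013423 = 425.0296
Value of long forward = (F − K)·e^(−rT) = (425.0296 − 380.42) · e^(−0.0581·5/12)
= 44.6096 × 0.976082 = 43.54
Short position value = −(long value) = -C$43.54

-C$43.54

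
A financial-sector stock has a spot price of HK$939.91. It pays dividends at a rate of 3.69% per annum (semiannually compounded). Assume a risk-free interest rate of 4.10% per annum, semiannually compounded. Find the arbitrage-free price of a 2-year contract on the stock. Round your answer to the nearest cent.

HK$947.50

F = S · (1+r/2)^(2T) / (1+q/2)^(2T)
= 939.91 × 1.084556 / 1.075868 = 939.91 × 1.008075
F = HK$947.50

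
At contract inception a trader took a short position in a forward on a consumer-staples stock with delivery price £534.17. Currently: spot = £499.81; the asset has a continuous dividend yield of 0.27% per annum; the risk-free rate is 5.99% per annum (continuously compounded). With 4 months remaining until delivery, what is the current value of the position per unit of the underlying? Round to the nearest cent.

Current fair forward for the remaining 4 months: F = S·e^((r − q)·T), (r − q) = 0.0599 − 0.0027 = 0.0572
F = 499.81 · e^(0.0572 × 4/12) = 499.81 × 1.019250 = 509.4313
Value of long forward = (F − K)·e^(−rT) = (509.4313 − 534.17) · e^(−0.0599·4/12)
= -24.7387 × 0.980231 = -24.25
Short position value = −(long value) = £24.25

£24.25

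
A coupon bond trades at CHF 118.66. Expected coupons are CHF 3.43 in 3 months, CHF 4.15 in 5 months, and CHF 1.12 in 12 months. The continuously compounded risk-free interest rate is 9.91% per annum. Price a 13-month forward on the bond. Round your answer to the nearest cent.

CHF 122.82

PV(coupons) I = 3.43·e^(−0.0991·3/12) + 4.15·e^(−0.0991·5/12) + 1.12·e^(−0.0991·12/12)
I = 3.3461 + 3.9821 + 1.0143 = 8.3425
F = (S − I)·e^(rT) = (118.66 − 8.3425) · e^(0.0991·13/12)
= 110.3175 · e^0.107358 = 110.3175 × 1.113333 = CHF 122.82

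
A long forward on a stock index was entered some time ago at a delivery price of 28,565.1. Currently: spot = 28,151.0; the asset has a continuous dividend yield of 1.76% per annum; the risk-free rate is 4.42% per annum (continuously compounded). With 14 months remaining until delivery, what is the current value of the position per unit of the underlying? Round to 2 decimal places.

449.43

Current fair forward for the remaining 14 months: F = S·e^((r − q)·T), (r − q) = 0.0442 − 0.0176 = 0.0266
F = 28151.0 · e^(0.0266 × 14/12) = 28151.0 × 1.03151989 = 29038.3164
Value of long forward = (F − K)·e^(−rT) = (29038.3164 − 28565.1) · e^(−0.0442·14/12)
= 473.2164 × 0.94974033 = 449.43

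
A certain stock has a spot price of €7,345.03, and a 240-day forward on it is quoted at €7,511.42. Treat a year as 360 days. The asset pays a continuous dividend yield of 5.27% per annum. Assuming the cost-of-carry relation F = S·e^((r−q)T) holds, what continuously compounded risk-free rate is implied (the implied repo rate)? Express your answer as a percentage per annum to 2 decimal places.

8.63%

From F = S·e^((r−q)T): (r − q) = ln(F/S)/T
ln(7511.42/7345.03) = ln(1.022653) = 0.022400
(r − q) = 0.022400 / (240/360) = 0.033600
r = ln(F/S)/T + q = 0.033600 + 0.0527 = 0.086300
r = 8.63%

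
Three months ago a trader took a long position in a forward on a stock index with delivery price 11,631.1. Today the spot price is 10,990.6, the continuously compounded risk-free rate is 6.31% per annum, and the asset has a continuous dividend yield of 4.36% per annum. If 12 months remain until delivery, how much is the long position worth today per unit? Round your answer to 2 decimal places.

-398.15

Current fair forward for the remaining 12 months: F = S·e^((r − q)·T), (r − q) = 0.0631 − 0.0436 = 0.0195
F = 10990.6 · e^(0.0195 × 12/12) = 10990.6 × 1.01969137 = 11207.0200
Value of long forward = (F − K)·e^(−rT) = (11207.0200 − 11631.1) · e^(−0.0631·12/12)
= -424.0800 × 0.93884958 = -398.15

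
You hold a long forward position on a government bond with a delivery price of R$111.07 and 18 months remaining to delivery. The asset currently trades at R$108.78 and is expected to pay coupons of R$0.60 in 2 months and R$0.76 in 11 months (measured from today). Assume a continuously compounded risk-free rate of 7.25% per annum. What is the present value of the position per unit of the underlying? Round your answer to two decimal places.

PV(remaining coupons) I = 0.60·e^(−0.0725·2/12) + 0.76·e^(−0.0725·11/12) = 1.3039
Current forward F = (S − I)·e^(rT) = (108.78 − 1.3039)·e^(0.0725·18/12) = 107.4761 × 1.114884 = 119.8234
Value (long) = (F − K)·e^(−rT) = (119.8234 − 111.07) × 0.896955 = 7.8514
Value = R$7.85

R$7.85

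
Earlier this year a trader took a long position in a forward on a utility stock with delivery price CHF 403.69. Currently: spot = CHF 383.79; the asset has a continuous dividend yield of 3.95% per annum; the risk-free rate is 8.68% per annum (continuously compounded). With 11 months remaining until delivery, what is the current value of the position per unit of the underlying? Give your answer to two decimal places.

Current fair forward for the remaining 11 months: F = S·e^((r − q)·T), (r − q) = 0.0868 − 0.0395 = 0.0473
F = 383.79 · e^(0.0473 × 11/12) = 383.79 × 1.044312 = 400.7965
Value of long forward = (F − K)·e^(−rT) = (400.7965 − 403.69) · e^(−0.0868·11/12)
= -2.8935 × 0.923516 = -2.67

-CHF 2.67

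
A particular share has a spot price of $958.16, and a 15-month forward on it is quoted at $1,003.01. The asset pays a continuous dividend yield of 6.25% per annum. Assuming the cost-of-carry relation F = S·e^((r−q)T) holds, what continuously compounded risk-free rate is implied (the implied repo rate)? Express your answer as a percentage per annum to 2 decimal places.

9.91%

From F = S·e^((r−q)T): (r − q) = ln(F/S)/T
ln(1003.01/958.16) = ln(1.046808) = 0.045746
(r − q) = 0.045746 / (15/12) = 0.036597
r = ln(F/S)/T + q = 0.036597 + 0.0625 = 0.099097
r = 9.91%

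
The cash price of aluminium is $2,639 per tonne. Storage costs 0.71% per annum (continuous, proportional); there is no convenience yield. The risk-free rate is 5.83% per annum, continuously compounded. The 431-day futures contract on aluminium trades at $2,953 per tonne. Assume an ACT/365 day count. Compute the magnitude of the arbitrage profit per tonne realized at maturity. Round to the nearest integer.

Fair futures: F* = S·e^(carry·T), with carry = (r + u) = 0.0583 + 0.0071 = 0.0654
F* = 2639 · e^(0.0654 × 431/365) = 2639 · e^0.077226 = 2639 × 1.080286 = $2850.8748
Market $2953 > fair $2850.8748: forward overpriced → cash-and-carry (buy spot, short the forward).
At maturity, profit = |F_mkt − F*| = |2953 − 2850.8748| = $102 per tonne

$102 per tonne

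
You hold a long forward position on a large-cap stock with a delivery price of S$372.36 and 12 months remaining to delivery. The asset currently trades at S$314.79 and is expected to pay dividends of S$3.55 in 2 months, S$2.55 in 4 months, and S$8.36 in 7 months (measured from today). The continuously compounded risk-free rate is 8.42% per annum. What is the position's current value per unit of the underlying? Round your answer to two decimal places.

PV(remaining dividends) I = 3.55·e^(−0.0842·2/12) + 2.55·e^(−0.0842·4/12) + 8.36·e^(−0.0842·7/12) = 13.9393
Current forward F = (S − I)·e^(rT) = (314.79 − 13.9393)·e^(0.0842·12/12) = 300.8507 × 1.087846 = 327.2792
Value (long) = (F − K)·e^(−rT) = (327.2792 − 372.36) × 0.919247 = -41.4404
Value = -S$41.44

-S$41.44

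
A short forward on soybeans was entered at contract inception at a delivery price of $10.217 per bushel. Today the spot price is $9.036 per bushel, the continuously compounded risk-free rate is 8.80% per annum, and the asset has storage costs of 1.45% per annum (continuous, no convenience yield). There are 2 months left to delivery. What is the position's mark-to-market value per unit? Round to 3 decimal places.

Current fair forward for the remaining 2 months: F = S·e^((r + u)·T), (r + u) = 0.0880 + 0.0145 = 0.1025
F = 9.036 · e^(0.1025 × 2/12) = 9.036 × 1.017230 = 9.1917
Value of long forward = (F − K)·e^(−rT) = (9.1917 − 10.217) · e^(−0.0880·2/12)
= -1.0253 × 0.985440 = -1.010
Short position value = −(long value) = $1.010

$1.010 per bushel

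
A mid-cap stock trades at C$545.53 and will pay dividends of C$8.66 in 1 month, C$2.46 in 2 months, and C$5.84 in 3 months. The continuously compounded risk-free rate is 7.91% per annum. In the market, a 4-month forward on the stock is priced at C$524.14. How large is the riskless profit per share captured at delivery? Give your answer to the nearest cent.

C$18.76 per share

PV(dividends) I = 8.66·e^(−0.0791·1/12) + 2.46·e^(−0.0791·2/12) + 5.84·e^(−0.0791·3/12) = 16.7565
Fair forward F* = (S − I)·e^(rT) = (545.53 − 16.7565)·e^0.026367 = 528.7735 × 1.026718 = 542.9013
Market C$524.14 < fair 542.9013: forward underpriced → reverse cash-and-carry (short the stock, invest proceeds at r, pay the dividends, go long the forward).
Profit at T = |F_mkt − F*| = |524.14 − 542.9013| = C$18.76 per share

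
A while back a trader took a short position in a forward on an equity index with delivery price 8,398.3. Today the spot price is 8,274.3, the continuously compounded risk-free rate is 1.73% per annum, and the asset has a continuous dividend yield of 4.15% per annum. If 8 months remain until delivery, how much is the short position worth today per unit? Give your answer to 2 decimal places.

253.48

Current fair forward for the remaining 8 months: F = S·e^((r − q)·T), (r − q) = 0.0173 − 0.0415 = -0.0242
F = 8274.3 · e^(-0.0242 × 8/12) = 8274.3 × 0.98399611 = 8141.8790
Value of long forward = (F − K)·e^(−rT) = (8141.8790 − 8398.3) · e^(−0.0173·8/12)
= -256.4210 × 0.98853292 = -253.48
Short position value = −(long value) = 253.48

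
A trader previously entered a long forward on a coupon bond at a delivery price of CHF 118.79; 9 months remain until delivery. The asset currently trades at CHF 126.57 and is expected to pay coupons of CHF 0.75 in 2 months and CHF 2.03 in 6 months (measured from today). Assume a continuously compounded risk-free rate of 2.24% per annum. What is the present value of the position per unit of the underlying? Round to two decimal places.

PV(remaining coupons) I = 0.75·e^(−0.0224·2/12) + 2.03·e^(−0.0224·6/12) = 2.7546
Current forward F = (S − I)·e^(rT) = (126.57 − 2.7546)·e^(0.0224·9/12) = 123.8154 × 1.016942 = 125.9131
Value (long) = (F − K)·e^(−rT) = (125.9131 − 118.79) × 0.983340 = 7.0044
Value = CHF 7.00

CHF 7.00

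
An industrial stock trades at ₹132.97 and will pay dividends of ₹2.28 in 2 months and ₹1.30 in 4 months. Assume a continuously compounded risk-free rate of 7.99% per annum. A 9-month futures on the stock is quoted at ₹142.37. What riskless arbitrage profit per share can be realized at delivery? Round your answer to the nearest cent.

₹4.92 per share

PV(dividends) I = 2.28·e^(−0.0799·2/12) + 1.30·e^(−0.0799·4/12) = 3.5157
Fair futures F* = (S − I)·e^(rT) = (132.97 − 3.5157)·e^0.059925 = 129.4543 × 1.061757 = 137.4490
Market ₹142.37 > fair 137.4490: forward overpriced → cash-and-carry (borrow at r, buy the stock and collect the dividends, short the forward).
Profit at T = |F_mkt − F*| = |142.37 − 137.4490| = ₹4.92 per share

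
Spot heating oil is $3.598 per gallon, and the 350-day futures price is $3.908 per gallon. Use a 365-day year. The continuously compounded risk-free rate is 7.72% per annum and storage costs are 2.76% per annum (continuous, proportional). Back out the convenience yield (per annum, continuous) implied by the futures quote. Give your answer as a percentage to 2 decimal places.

F = S·e^((r+u−y)T) ⇒ (r+u−y) = ln(F/S)/T
ln(3.908/3.598) = 0.082648; /T ⇒ 0.086190
y = r + u − ln(F/S)/T = 0.0772 + 0.0276 − 0.086190 = 0.018610
y = 1.86%

1.86%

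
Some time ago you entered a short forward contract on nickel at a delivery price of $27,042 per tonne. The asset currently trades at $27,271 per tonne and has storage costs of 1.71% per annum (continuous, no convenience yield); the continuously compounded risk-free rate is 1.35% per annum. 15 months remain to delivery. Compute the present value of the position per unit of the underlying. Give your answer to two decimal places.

-$1270.70 per tonne

Current fair forward for the remaining 15 months: F = S·e^((r + u)·T), (r + u) = 0.0135 + 0.0171 = 0.0306
F = 27271 · e^(0.0306 × 15/12) = 27271 × 1.03899095 = 28334.3222
Value of long forward = (F − K)·e^(−rT) = (28334.3222 − 27042) · e^(−0.0135·15/12)
= 1292.3222 × 0.98326659 = 1270.70
Short position value = −(long value) = -$1270.70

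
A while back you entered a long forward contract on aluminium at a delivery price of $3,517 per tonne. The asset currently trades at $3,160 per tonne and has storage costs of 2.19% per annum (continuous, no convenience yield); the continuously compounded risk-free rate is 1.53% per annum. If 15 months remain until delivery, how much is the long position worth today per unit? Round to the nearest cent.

-$202.68 per tonne

Current fair forward for the remaining 15 months: F = S·e^((r + u)·T), (r + u) = 0.0153 + 0.0219 = 0.0372
F = 3160 · e^(0.0372 × 15/12) = 3160 × 1.04759808 = 3310.4099
Value of long forward = (F − K)·e^(−rT) = (3310.4099 − 3517) · e^(−0.0153·15/12)
= -206.5901 × 0.98105672 = -202.68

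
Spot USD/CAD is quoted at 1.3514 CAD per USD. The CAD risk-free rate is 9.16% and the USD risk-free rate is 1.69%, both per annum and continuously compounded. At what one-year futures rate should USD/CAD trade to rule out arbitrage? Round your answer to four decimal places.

F = S·e^((r_CAD − r_USD)T) = 1.3514 · e^((0.0916 − 0.0169) × 12/12)
= 1.3514 · e^0.074700 = 1.3514 × 1.077561
F = 1.4562 CAD per USD

1.4562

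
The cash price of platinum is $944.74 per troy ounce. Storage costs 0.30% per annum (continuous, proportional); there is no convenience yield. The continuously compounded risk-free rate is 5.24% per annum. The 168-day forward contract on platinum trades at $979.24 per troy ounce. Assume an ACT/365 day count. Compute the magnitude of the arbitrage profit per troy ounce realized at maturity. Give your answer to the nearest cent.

$10.10 per troy ounce

Fair forward: F* = S·e^(carry·T), with carry = (r + u) = 0.0524 + 0.0030 = 0.0554
F* = 944.74 · e^(0.0554 × 168/365) = 944.74 · e^0.025499 = 944.74 × 1.025827 = $969.1398
Market $979.24 > fair $969.1398: forward overpriced → cash-and-carry (buy spot, short the forward).
At maturity, profit = |F_mkt − F*| = |979.24 − 969.1398| = $10.10 per troy ounce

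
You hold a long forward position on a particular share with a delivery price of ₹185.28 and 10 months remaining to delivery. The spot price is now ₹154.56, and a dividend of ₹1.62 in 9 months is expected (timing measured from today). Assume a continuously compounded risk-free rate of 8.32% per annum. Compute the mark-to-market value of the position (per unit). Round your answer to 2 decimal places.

PV(remaining dividends) I = 1.62·e^(−0.0832·9/12) = 1.5220
Current forward F = (S − I)·e^(rT) = (154.56 − 1.5220)·e^(0.0832·10/12) = 153.0380 × 1.071793 = 164.0251
Value (long) = (F − K)·e^(−rT) = (164.0251 − 185.28) × 0.933016 = -19.8312
Value = -₹19.83

-₹19.83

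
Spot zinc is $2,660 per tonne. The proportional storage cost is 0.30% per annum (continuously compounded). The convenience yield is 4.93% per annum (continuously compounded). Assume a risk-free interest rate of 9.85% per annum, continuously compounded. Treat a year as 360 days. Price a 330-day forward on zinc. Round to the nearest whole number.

$2,790 per tonne

Net carry = r + u − y = 0.0985 + 0.0030 − 0.0493 = 0.0522
F = S·e^((r+u−y)T) = 2660 · e^(0.0522 × 330/360) = 2660 · e^0.047850
= 2660 × 1.049013 = $2,790 per tonne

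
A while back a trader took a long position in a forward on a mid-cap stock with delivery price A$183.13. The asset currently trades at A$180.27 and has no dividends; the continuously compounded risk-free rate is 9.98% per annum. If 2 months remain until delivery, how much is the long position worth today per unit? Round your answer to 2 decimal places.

Current fair forward for the remaining 2 months: F = S·e^(r·T), r = 0.0998
F = 180.27 · e^(0.0998 × 2/12) = 180.27 × 1.016772 = 183.2935
Value of long forward = (F − K)·e^(−rT) = (183.2935 − 183.13) · e^(−0.0998·2/12)
= 0.1635 × 0.983504 = 0.16

A$0.16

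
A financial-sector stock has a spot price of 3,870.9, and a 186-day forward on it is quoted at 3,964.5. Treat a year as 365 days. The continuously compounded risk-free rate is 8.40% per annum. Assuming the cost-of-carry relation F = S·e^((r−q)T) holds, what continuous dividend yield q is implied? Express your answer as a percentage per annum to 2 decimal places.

From F = S·e^((r−q)T): (r − q) = ln(F/S)/T
ln(3964.5/3870.9) = ln(1.024180) = 0.023892
(r − q) = 0.023892 / (186/365) = 0.046885
q = r − ln(F/S)/T = 0.0840 − 0.046885 = 0.037115
q = 3.71%

3.71%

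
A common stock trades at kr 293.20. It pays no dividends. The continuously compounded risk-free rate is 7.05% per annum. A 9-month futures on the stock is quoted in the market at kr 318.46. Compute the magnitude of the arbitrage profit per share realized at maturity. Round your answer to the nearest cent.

Fair futures: F* = S·e^(carry·T), with carry = r = 0.0705
F* = 293.20 · e^(0.0705 × 9/12) = 293.20 · e^0.052875 = 293.20 × 1.054298 = kr 309.1202
Market kr 318.46 > fair kr 309.1202: forward overpriced → cash-and-carry (buy spot, short the forward).
At maturity, profit = |F_mkt − F*| = |318.46 − 309.1202| = kr 9.34 per share

kr 9.34 per share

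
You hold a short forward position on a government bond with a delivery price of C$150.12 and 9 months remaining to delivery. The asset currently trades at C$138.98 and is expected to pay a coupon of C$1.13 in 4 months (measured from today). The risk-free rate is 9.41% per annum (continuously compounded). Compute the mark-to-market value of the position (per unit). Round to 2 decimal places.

C$2.01

PV(remaining coupons) I = 1.13·e^(−0.0941·4/12) = 1.0951
Current forward F = (S − I)·e^(rT) = (138.98 − 1.0951)·e^(0.0941·9/12) = 137.8849 × 1.073125 = 147.9677
Value (long) = (F − K)·e^(−rT) = (147.9677 − 150.12) × 0.931858 = -2.0056
Short position value = −(long value) = C$2.01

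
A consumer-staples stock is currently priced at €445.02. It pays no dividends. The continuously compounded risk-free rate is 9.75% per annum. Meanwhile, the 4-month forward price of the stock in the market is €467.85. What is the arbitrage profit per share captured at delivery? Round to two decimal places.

Fair forward: F* = S·e^(carry·T), with carry = r = 0.0975
F* = 445.02 · e^(0.0975 × 4/12) = 445.02 · e^0.032500 = 445.02 × 1.033034 = €459.7208
Market €467.85 > fair €459.7208: forward overpriced → cash-and-carry (buy spot, short the forward).
At maturity, profit = |F_mkt − F*| = |467.85 − 459.7208| = €8.13 per share

€8.13 per share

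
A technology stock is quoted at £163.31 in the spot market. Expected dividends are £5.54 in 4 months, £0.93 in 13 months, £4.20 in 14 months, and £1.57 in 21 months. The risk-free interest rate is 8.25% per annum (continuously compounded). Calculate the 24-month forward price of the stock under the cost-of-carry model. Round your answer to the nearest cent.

£179.15

PV(dividends) I = 5.54·e^(−0.0825·4/12) + 0.93·e^(−0.0825·13/12) + 4.20·e^(−0.0825·14/12) + 1.57·e^(−0.0825·21/12)
I = 5.3897 + 0.8505 + 3.8146 + 1.3589 = 11.4137
F = (S − I)·e^(rT) = (163.31 − 11.4137) · e^(0.0825·24/12)
= 151.8963 · e^0.165000 = 151.8963 × 1.179393 = £179.15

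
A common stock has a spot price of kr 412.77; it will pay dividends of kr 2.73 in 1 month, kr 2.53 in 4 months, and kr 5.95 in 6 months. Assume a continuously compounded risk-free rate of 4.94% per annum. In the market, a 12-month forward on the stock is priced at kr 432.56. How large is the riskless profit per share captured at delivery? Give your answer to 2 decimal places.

PV(dividends) I = 2.73·e^(−0.0494·1/12) + 2.53·e^(−0.0494·4/12) + 5.95·e^(−0.0494·6/12) = 11.0123
Fair forward F* = (S − I)·e^(rT) = (412.77 − 11.0123)·e^0.049400 = 401.7577 × 1.050641 = 422.1031
Market kr 432.56 > fair 422.1031: forward overpriced → cash-and-carry (borrow at r, buy the stock and collect the dividends, short the forward).
Profit at T = |F_mkt − F*| = |432.56 − 422.1031| = kr 10.46 per share

kr 10.46 per share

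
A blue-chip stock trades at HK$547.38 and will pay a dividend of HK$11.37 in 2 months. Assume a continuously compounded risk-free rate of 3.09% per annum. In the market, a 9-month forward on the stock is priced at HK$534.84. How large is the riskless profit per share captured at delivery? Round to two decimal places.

HK$13.80 per share

PV(dividends) I = 11.37·e^(−0.0309·2/12) = 11.3116
Fair forward F* = (S − I)·e^(rT) = (547.38 − 11.3116)·e^0.023175 = 536.0684 × 1.023446 = 548.6371
Market HK$534.84 < fair 548.6371: forward underpriced → reverse cash-and-carry (short the stock, invest proceeds at r, pay the dividends, go long the forward).
Profit at T = |F_mkt − F*| = |534.84 − 548.6371| = HK$13.80 per share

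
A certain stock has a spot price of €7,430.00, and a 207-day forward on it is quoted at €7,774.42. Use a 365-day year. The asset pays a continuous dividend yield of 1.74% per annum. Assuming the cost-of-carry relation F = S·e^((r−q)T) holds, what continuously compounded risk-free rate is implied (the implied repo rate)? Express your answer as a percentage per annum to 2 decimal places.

9.73%

From F = S·e^((r−q)T): (r − q) = ln(F/S)/T
ln(7774.42/7430.00) = ln(1.046355) = 0.045313
(r − q) = 0.045313 / (207/365) = 0.079900
r = ln(F/S)/T + q = 0.079900 + 0.0174 = 0.097300
r = 9.73%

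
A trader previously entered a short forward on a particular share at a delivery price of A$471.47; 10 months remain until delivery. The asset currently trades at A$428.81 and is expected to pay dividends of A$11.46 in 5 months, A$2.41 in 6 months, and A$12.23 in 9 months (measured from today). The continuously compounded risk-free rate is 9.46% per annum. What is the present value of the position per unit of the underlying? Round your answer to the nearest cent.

PV(remaining dividends) I = 11.46·e^(−0.0946·5/12) + 2.41·e^(−0.0946·6/12) + 12.23·e^(−0.0946·9/12) = 24.7081
Current forward F = (S − I)·e^(rT) = (428.81 − 24.7081)·e^(0.0946·10/12) = 404.1019 × 1.082024 = 437.2480
Value (long) = (F − K)·e^(−rT) = (437.2480 − 471.47) × 0.924194 = -31.6278
Short position value = −(long value) = A$31.63

A$31.63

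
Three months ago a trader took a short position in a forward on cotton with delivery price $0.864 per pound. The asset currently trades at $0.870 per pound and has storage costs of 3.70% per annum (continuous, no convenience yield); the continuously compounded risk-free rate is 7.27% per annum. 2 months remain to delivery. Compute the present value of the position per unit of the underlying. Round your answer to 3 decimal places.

Current fair forward for the remaining 2 months: F = S·e^((r + u)·T), (r + u) = 0.0727 + 0.0370 = 0.1097
F = 0.870 · e^(0.1097 × 2/12) = 0.870 × 1.018451 = 0.8861
Value of long forward = (F − K)·e^(−rT) = (0.8861 − 0.864) · e^(−0.0727·2/12)
= 0.0221 × 0.987956 = 0.022
Short position value = −(long value) = -$0.022

-$0.022 per pound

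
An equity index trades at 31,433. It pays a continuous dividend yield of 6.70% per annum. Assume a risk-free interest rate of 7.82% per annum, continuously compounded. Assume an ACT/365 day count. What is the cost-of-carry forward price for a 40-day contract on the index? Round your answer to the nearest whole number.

31,472

F = S·e^((r − q)T) = 31433 · e^((0.0782 − 0.0670) × 40/365)
= 31433 · e^0.001227 = 31433 × 1.001228
F = 31,472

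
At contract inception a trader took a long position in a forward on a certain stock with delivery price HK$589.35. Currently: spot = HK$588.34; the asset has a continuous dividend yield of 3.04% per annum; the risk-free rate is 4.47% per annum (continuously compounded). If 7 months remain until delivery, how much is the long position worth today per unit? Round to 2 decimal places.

HK$3.82

Current fair forward for the remaining 7 months: F = S·e^((r − q)·T), (r − q) = 0.0447 − 0.0304 = 0.0143
F = 588.34 · e^(0.0143 × 7/12) = 588.34 × 1.008377 = 593.2685
Value of long forward = (F − K)·e^(−rT) = (593.2685 − 589.35) · e^(−0.0447·7/12)
= 3.9185 × 0.974262 = 3.82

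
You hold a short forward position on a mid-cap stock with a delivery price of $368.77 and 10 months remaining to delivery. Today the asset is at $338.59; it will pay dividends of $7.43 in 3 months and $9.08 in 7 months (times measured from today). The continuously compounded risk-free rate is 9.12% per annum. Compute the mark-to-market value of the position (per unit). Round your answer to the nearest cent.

$19.06

PV(remaining dividends) I = 7.43·e^(−0.0912·3/12) + 9.08·e^(−0.0912·7/12) = 15.8721
Current forward F = (S − I)·e^(rT) = (338.59 − 15.8721)·e^(0.0912·10/12) = 322.7179 × 1.078963 = 348.2007
Value (long) = (F − K)·e^(−rT) = (348.2007 − 368.77) × 0.926816 = -19.0640
Short position value = −(long value) = $19.06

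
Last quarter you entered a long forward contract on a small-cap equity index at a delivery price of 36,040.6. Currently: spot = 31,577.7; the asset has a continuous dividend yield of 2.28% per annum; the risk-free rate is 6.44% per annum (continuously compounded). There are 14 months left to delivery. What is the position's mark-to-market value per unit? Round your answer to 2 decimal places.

Current fair forward for the remaining 14 months: F = S·e^((r − q)·T), (r − q) = 0.0644 − 0.0228 = 0.0416
F = 31577.7 · e^(0.0416 × 14/12) = 31577.7 × 1.04973036 = 33148.0704
Value of long forward = (F − K)·e^(−rT) = (33148.0704 − 36040.6) · e^(−0.0644·14/12)
= -2892.5296 × 0.92761980 = -2683.17

-2683.17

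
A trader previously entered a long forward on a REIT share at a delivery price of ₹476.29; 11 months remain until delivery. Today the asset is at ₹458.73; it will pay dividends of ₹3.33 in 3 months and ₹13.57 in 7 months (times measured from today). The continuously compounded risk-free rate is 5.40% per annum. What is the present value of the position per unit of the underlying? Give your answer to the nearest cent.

PV(remaining dividends) I = 3.33·e^(−0.0540·3/12) + 13.57·e^(−0.0540·7/12) = 16.4346
Current forward F = (S − I)·e^(rT) = (458.73 − 16.4346)·e^(0.0540·11/12) = 442.2954 × 1.050746 = 464.7401
Value (long) = (F − K)·e^(−rT) = (464.7401 − 476.29) × 0.951705 = -10.9921
Value = -₹10.99

-₹10.99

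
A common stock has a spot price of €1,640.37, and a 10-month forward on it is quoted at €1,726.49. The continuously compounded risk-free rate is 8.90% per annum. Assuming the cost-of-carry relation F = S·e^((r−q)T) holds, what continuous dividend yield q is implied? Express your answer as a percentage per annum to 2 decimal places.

2.76%

From F = S·e^((r−q)T): (r − q) = ln(F/S)/T
ln(1726.49/1640.37) = ln(1.052500) = 0.051168
(r − q) = 0.051168 / (10/12) = 0.061402
q = r − ln(F/S)/T = 0.0890 − 0.061402 = 0.027598
q = 2.76%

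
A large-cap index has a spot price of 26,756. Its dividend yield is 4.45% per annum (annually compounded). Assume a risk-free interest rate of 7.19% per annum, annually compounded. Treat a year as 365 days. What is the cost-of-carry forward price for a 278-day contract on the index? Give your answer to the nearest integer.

F = S · (1+r)^T / (1+q)^T
= 26756 × 1.054306 / 1.033717 = 26756 × 1.019917
F = 27,289

27,289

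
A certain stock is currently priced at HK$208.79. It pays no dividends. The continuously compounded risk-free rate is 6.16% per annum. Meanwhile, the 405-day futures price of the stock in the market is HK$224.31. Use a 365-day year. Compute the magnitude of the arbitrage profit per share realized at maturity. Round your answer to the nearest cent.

HK$0.75 per share

Fair futures: F* = S·e^(carry·T), with carry = r = 0.0616
F* = 208.79 · e^(0.0616 × 405/365) = 208.79 · e^0.068351 = 208.79 × 1.070741 = HK$223.5600
Market HK$224.31 > fair HK$223.5600: forward overpriced → cash-and-carry (buy spot, short the forward).
At maturity, profit = |F_mkt − F*| = |224.31 − 223.5600| = HK$0.75 per share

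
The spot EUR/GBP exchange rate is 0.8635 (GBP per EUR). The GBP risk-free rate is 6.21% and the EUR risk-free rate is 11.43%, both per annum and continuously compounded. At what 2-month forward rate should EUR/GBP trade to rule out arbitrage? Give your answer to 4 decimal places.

F = S·e^((r_GBP − r_EUR)T) = 0.8635 · e^((0.0621 − 0.1143) × 2/12)
= 0.8635 · e^-0.008700 = 0.8635 × 0.991338
F = 0.8560 GBP per EUR

0.8560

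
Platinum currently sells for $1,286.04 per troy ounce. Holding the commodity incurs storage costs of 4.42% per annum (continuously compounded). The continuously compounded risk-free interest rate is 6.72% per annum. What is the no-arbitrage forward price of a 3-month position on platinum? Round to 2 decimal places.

Net carry = r + u − y = 0.0672 + 0.0442 − 0.0000 = 0.1114
F = S·e^((r+u−y)T) = 1286.04 · e^(0.1114 × 3/12) = 1286.04 · e^0.02785000
= 1286.04 × 1.02824144 = $1,322.36 per troy ounce

$1,322.36 per troy ounce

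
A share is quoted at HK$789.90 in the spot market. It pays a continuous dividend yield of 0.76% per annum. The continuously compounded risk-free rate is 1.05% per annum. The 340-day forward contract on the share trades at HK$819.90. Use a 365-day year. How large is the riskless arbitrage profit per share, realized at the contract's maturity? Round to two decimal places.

HK$27.86 per share

Fair forward: F* = S·e^(carry·T), with carry = (r − q) = 0.0105 − 0.0076 = 0.0029
F* = 789.90 · e^(0.0029 × 340/365) = 789.90 · e^0.002701 = 789.90 × 1.002705 = HK$792.0367
Market HK$819.90 > fair HK$792.0367: forward overpriced → cash-and-carry (buy spot, short the forward).
At maturity, profit = |F_mkt − F*| = |819.90 − 792.0367| = HK$27.86 per share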